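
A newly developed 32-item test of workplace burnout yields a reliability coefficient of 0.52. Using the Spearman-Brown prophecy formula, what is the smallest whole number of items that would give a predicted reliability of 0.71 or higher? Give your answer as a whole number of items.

n = 0.71(1 − 0.52) / [0.52(1 − 0.71)]
  = 0.3408 / 0.1508 = 2.2599
So the test needs 2.2599 × 32 ≈ 72.32 items; rounding up, 73.

73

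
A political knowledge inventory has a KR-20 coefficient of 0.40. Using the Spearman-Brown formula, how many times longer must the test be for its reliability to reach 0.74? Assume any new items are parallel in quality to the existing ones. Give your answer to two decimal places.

Spearman-Brown solved for the length factor n:
n = r*(1 − r) / [ r (1 − r*) ]
n = 0.74 × (1 − 0.40) / [ 0.40 × (1 − 0.74) ]
  = 0.4440 / 0.1040 = 4.2692

4.27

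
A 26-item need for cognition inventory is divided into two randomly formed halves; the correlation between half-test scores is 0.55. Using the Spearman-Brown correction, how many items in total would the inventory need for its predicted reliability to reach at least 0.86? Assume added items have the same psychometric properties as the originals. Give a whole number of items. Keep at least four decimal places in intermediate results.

r_full = 2(0.55)/(1 + 0.55) = 0.7097
n = r_tgt(1 − r_full) / [r_full(1 − r_tgt)] = 0.86 × 0.2903 / (0.7097 × 0.14) ≈ 2.5127
Items = 2.5127 × 26 ≈ 65.33 → 66

66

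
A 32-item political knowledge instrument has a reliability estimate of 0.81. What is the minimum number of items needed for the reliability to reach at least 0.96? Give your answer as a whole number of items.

Rearranging the Spearman-Brown formula for n,
n = r_target (1 − r_old) / [ r_old (1 − r_target) ]
n = 0.96 × (1 − 0.81) / [ 0.81 × (1 − 0.96) ]
  = 0.1824 / 0.0324 = 5.6296
So the test needs 5.6296 × 32 ≈ 180.15 items; rounding up, 181.

181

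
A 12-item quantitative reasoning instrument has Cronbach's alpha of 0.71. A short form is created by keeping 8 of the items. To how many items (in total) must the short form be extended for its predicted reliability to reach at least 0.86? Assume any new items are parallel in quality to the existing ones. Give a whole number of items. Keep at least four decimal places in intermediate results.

31

First, r for the 8-item form: n = 8/12 = 0.6667, so r_8 = 0.6667·0.71/(1 + (0.6667 − 1)·0.71) = 0.6201
Length factor from the short form to reach 0.86: n' = 0.86(1 − 0.6201) / [0.6201(1 − 0.86)] ≈ 3.7634
Total items = 3.7634 × 8 = 30.11, rounded up to 31.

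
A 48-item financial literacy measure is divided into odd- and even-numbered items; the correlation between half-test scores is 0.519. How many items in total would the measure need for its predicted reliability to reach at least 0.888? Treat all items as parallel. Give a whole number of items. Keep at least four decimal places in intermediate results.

177

r_full = 2(0.519)/(1 + 0.519) = 0.6833
Solve Spearman-Brown for n: n = 0.888(1 − 0.6833) / [0.6833(1 − 0.888)] = 3.6748
Required items = 3.6748 × 48 = 176.39, so 177 items.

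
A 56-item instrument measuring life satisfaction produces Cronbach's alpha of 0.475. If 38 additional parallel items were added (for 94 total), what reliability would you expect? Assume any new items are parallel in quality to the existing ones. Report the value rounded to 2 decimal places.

0.60

Length ratio n = 94/56 = 1.6786
r_new = 1.6786·0.475 / [1 + (1.6786 − 1)·0.475]
r_new = 0.7973 / 1.3223 ≈ 0.6030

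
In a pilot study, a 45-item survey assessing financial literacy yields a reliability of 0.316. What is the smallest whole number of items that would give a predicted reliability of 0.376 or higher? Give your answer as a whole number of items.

n = 0.376 × (1 − 0.316) / [ 0.316 × (1 − 0.376) ]
  = 0.257184 / 0.197184 = 1.3043
Items needed = n × 45 = 1.3043 × 45 ≈ 58.69 → round up to 59

59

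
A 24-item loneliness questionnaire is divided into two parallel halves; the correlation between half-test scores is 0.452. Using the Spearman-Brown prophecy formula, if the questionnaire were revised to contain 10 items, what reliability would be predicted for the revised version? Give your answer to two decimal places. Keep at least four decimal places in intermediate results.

0.41

Spearman-Brown correction (n = 2): r_full = 2·0.452/(1 + 0.452) = 0.6226
Then adjust to 10 items: n = 10/24 = 0.4167
r_new = n·r_full / (1 + (n − 1)·r_full) = 0.2594 / 0.6368 ≈ 0.4073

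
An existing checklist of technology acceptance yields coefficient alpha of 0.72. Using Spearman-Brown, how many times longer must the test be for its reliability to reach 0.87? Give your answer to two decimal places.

n = 0.87(1 − 0.72) / [0.72(1 − 0.87)]
  = 0.2436 / 0.0936 = 2.6026

2.60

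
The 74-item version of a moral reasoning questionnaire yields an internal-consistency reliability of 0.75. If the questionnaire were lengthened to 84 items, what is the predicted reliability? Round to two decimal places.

The new length is 84/74 = 1.1351 times the old.
By Spearman-Brown, r_new = n r / (1 + (n − 1) r).
r_new = 1.1351·0.75 / [1 + (1.1351 − 1)·0.75]
     = 0.8513 / 1.1013 = 0.7730

0.77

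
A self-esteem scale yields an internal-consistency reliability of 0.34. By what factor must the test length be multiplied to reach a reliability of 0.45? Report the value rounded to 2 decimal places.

1.59

n = [0.45 × 0.66] / [0.34 × 0.55]
n = 0.2970 / 0.1870 ≈ 1.5882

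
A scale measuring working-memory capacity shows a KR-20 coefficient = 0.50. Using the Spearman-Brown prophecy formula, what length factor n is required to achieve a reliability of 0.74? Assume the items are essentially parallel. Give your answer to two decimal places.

n = 0.74 × (1 − 0.50) / [ 0.50 × (1 − 0.74) ]
  = 0.3700 / 0.1300 = 2.8462

2.85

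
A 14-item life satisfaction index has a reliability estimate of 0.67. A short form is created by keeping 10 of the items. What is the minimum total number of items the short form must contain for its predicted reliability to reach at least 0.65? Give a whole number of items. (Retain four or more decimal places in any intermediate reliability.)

Short-form reliability: n = 10/14 = 0.7143; r_10 = n·r/(1+(n−1)r) ≈ 0.5919
Then solve for n' with r_old = 0.5919, r_target = 0.65: n' = 0.65(1 − 0.5919)/[0.5919(1 − 0.65)] = 1.2805
Items = 1.2805 × 10 ≈ 12.80 → 13

13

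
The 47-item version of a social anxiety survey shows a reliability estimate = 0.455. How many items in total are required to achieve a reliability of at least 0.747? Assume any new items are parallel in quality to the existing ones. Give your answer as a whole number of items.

167

n = 0.747(1 − 0.455) / [0.455(1 − 0.747)]
  = 0.407115 / 0.115115 = 3.5366
Items needed = n × 47 = 3.5366 × 47 ≈ 166.22 → round up to 167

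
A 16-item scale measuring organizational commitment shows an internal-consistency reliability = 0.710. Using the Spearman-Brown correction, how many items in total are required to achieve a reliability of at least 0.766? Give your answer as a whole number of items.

Rearranging the Spearman-Brown formula for n,
n = r*(1 − r) / [ r (1 − r*) ]
n = 0.766(1 − 0.710) / [0.710(1 − 0.766)]
n = 0.222140 / 0.166140 ≈ 1.3371
So the test needs 1.3371 × 16 ≈ 21.39 items; rounding up, 22.

22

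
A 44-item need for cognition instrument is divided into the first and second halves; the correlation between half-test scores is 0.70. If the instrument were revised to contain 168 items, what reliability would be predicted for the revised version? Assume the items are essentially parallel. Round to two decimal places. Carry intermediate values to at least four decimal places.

First correct the split-half correlation to full-test reliability: r_full = 2 × 0.70 / (1 + 0.70) ≈ 0.8235
Length factor from 44 to 168 items: n = 168/44 = 3.8182
r_new = n·r_full / (1 + (n − 1)·r_full) = 3.1443 / 3.3208 ≈ 0.9469

0.95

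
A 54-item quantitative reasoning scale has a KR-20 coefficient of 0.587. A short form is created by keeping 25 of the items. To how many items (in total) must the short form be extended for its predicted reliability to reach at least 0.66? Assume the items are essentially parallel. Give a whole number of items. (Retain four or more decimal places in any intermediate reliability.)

First, r for the 25-item form: n = 25/54 = 0.4630, so r_25 = 0.4630·0.587/(1 + (0.4630 − 1)·0.587) = 0.3969
Length factor from the short form to reach 0.66: n' = 0.66(1 − 0.3969) / [0.3969(1 − 0.66)] ≈ 2.9497
Items = 2.9497 × 25 ≈ 73.74 → 74

74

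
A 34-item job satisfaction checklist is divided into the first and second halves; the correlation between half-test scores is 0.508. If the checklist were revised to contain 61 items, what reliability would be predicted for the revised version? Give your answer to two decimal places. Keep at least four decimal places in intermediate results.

First correct the split-half correlation to full-test reliability: r_full = 2 × 0.508 / (1 + 0.508) ≈ 0.6737
Length factor from 34 to 61 items: n = 61/34 = 1.7941
r_new = n·r_full / (1 + (n − 1)·r_full) = 1.2087 / 1.5350 ≈ 0.7874

0.79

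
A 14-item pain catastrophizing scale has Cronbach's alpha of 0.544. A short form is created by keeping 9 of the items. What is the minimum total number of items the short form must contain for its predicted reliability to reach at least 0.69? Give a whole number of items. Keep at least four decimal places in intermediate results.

27

Short-form reliability: n = 9/14 = 0.6429; r_9 = n·r/(1+(n−1)r) ≈ 0.4341
Length factor from the short form to reach 0.69: n' = 0.69(1 − 0.4341) / [0.4341(1 − 0.69)] ≈ 2.9016
Items = 2.9016 × 9 ≈ 26.11 → 27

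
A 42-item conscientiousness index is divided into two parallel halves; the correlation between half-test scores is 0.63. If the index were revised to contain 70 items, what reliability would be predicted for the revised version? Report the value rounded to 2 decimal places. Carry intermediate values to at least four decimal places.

0.85

First correct the split-half correlation to full-test reliability: r_full = 2 × 0.63 / (1 + 0.63) ≈ 0.7730
Length factor from 42 to 70 items: n = 70/42 = 1.6667
r_new = n·r_full / (1 + (n − 1)·r_full) = 1.2884 / 1.5154 ≈ 0.8502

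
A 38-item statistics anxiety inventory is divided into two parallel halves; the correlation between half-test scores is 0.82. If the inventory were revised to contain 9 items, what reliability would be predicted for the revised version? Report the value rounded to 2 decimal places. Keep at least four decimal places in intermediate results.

Full-test reliability from the split-half r: r_full = 2(0.82)/(1 + 0.82) = 0.9011
Then adjust to 9 items: n = 9/38 = 0.2368
r_new = n·r_full / (1 + (n − 1)·r_full) = 0.2134 / 0.3123 ≈ 0.6833

0.68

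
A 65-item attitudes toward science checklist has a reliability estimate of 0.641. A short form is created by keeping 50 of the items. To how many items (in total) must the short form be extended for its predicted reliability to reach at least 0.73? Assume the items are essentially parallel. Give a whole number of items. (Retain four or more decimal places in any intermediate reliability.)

99

Short-form reliability: n = 50/65 = 0.7692; r_50 = n·r/(1+(n−1)r) ≈ 0.5787
Length factor from the short form to reach 0.73: n' = 0.73(1 − 0.5787) / [0.5787(1 − 0.73)] ≈ 1.9683
Total items = 1.9683 × 50 = 98.41, rounded up to 99.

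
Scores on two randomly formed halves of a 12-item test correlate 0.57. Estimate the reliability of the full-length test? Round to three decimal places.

The full test is twice the length of either half (n = 2).
r_full = 2r_hh / (1 + r_hh) = 2 × 0.57 / (1 + 0.57)
       = 1.1400 / 1.5700 = 0.7261

0.726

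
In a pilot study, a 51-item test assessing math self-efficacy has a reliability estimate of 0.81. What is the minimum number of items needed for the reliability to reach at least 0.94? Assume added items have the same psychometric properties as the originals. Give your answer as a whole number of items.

n = 0.94(1 − 0.81) / [0.81(1 − 0.94)]
n = 0.1786 / 0.0486 ≈ 3.6749
Items needed = n × 51 = 3.6749 × 51 ≈ 187.42 → round up to 188

188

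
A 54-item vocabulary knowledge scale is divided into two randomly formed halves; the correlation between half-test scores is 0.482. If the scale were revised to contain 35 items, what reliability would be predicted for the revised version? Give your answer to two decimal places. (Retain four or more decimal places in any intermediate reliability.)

First correct the split-half correlation to full-test reliability: r_full = 2 × 0.482 / (1 + 0.482) ≈ 0.6505
Then adjust to 35 items: n = 35/54 = 0.6481
r_new = n·r_full / (1 + (n − 1)·r_full) = 0.4216 / 0.7711 ≈ 0.5468

0.55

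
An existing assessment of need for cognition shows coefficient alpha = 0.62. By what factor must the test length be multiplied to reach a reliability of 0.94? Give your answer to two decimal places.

9.60

Rearranging the Spearman-Brown formula for n,
n = r*(1 − r) / [ r (1 − r*) ]
n = [0.94 × 0.38] / [0.62 × 0.06]
n = 0.3572 / 0.0372 ≈ 9.6022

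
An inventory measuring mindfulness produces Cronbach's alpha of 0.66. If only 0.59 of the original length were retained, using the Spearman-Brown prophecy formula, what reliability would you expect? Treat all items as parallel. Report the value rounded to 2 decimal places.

By Spearman-Brown, r_new = n r / (1 + (n − 1) r).
r_new = 0.59·0.66 / [1 + (0.59 − 1)·0.66]
r_new = 0.3894 / 0.7294 ≈ 0.5339

0.53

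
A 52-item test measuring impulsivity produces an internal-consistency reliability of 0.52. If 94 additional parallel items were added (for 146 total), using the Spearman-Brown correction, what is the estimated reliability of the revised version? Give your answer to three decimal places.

0.753

n = 146/52 = 2.8077
r_new = 2.8077·0.52 / [1 + (2.8077 − 1)·0.52]
r_new = 1.4600 / 1.9400 ≈ 0.7526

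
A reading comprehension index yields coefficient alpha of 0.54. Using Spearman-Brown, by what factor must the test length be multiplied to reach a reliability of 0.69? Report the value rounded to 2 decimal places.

1.90

n = [0.69 × 0.46] / [0.54 × 0.31]
n = 0.3174 / 0.1674 ≈ 1.8961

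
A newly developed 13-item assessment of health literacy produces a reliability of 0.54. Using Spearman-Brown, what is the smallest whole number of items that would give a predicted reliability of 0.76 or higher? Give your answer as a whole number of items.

n = [0.76 × 0.46] / [0.54 × 0.24]
n = 0.3496 / 0.1296 ≈ 2.6975
2.6975 × 13 = 35.07 → 36 items

36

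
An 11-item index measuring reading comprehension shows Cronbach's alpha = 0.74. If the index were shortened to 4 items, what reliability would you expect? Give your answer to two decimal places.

The new length is 4/11 = 0.3636 times the old.
r_new = 0.3636·0.74 / [1 + (0.3636 − 1)·0.74]
r_new = 0.2691 / 0.5291 ≈ 0.5086

0.51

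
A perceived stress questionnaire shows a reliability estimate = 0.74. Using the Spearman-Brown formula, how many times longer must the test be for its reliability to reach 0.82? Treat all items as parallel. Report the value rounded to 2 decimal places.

Invert Spearman-Brown to solve for n:
n = r_target (1 − r_old) / [ r_old (1 − r_target) ]
n = 0.82 × (1 − 0.74) / [ 0.74 × (1 − 0.82) ]
n = 0.2132 / 0.1332 ≈ 1.6006

1.60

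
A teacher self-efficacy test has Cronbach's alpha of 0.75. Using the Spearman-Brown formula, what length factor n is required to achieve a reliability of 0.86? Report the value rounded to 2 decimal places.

2.05

Spearman-Brown solved for the length factor n:
n = r_target (1 − r_old) / [ r_old (1 − r_target) ]
n = 0.86 × (1 − 0.75) / [ 0.75 × (1 − 0.86) ]
  = 0.2150 / 0.1050 = 2.0476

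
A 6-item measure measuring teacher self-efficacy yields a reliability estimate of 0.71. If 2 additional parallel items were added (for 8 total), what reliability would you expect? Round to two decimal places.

0.77

n = 8/6 = 1.3333
Apply the Spearman-Brown prophecy formula, r' = nr / [1 + (n − 1)r]:
r_new = (1.3333 × 0.71) / (1 + (1.3333 − 1) × 0.71)
r_new = 0.9466 / 1.2366 ≈ 0.7655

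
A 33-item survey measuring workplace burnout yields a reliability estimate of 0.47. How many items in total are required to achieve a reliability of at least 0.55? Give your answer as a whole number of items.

Invert Spearman-Brown to solve for n:
n = r*(1 − r) / [ r (1 − r*) ]
n = [0.55 × 0.53] / [0.47 × 0.45]
  = 0.2915 / 0.2115 = 1.3783
So the test needs 1.3783 × 33 ≈ 45.48 items; rounding up, 46.

46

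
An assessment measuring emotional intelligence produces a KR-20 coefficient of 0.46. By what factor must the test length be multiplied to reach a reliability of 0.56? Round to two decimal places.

Spearman-Brown solved for the length factor n:
n = r*(1 − r) / [ r (1 − r*) ]
n = 0.56(1 − 0.46) / [0.46(1 − 0.56)]
n = 0.3024 / 0.2024 ≈ 1.4941

1.49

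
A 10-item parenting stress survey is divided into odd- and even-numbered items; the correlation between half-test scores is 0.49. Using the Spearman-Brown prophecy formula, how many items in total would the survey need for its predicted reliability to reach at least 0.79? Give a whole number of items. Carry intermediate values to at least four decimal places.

r_full = 2(0.49)/(1 + 0.49) = 0.6577
n = r_tgt(1 − r_full) / [r_full(1 − r_tgt)] = 0.79 × 0.3423 / (0.6577 × 0.21) ≈ 1.9579
Required items = 1.9579 × 10 = 19.58, so 20 items.

20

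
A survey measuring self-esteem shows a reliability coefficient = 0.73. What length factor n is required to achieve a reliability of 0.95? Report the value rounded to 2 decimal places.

7.03

n = 0.95 × (1 − 0.73) / [ 0.73 × (1 − 0.95) ]
  = 0.2565 / 0.0365 = 7.0274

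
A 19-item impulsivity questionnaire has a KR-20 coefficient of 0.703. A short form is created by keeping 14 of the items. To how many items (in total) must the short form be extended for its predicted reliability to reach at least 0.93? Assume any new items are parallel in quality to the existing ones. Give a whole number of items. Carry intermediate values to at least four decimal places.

First, r for the 14-item form: n = 14/19 = 0.7368, so r_14 = 0.7368·0.703/(1 + (0.7368 − 1)·0.703) = 0.6356
Length factor from the short form to reach 0.93: n' = 0.93(1 − 0.6356) / [0.6356(1 − 0.93)] ≈ 7.6169
Items = 7.6169 × 14 ≈ 106.64 → 107

107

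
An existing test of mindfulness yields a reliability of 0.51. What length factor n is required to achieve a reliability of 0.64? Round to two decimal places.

1.71

Invert Spearman-Brown to solve for n:
n = r_target (1 − r_old) / [ r_old (1 − r_target) ]
n = 0.64 × (1 − 0.51) / [ 0.51 × (1 − 0.64) ]
  = 0.3136 / 0.1836 = 1.7081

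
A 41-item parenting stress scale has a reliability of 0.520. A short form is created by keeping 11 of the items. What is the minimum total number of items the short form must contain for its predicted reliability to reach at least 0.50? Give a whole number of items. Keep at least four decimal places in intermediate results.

First, r for the 11-item form: n = 11/41 = 0.2683, so r_11 = 0.2683·0.520/(1 + (0.2683 − 1)·0.520) = 0.2252
Length factor from the short form to reach 0.50: n' = 0.50(1 − 0.2252) / [0.2252(1 − 0.50)] ≈ 3.4405
Total items = 3.4405 × 11 = 37.85, rounded up to 38.

38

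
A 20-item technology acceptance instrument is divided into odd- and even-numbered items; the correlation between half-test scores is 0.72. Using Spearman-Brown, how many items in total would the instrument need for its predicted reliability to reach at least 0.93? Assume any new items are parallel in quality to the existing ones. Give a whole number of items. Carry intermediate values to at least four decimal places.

Corrected full-test reliability: r_full = 2 × 0.72 / (1 + 0.72) ≈ 0.8372
Solve Spearman-Brown for n: n = 0.93(1 − 0.8372) / [0.8372(1 − 0.93)] = 2.5835
Required items = 2.5835 × 20 = 51.67, so 52 items.

52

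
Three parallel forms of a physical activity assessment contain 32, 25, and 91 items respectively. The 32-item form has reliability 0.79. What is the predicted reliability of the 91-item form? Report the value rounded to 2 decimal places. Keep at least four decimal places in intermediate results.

The 25-item form is not needed; work directly from the 32-item form with n = 91/32 = 2.8438.
r_{91} = n·r / (1 + (n − 1)·r) = 2.2466 / 2.4566 ≈ 0.9145

0.91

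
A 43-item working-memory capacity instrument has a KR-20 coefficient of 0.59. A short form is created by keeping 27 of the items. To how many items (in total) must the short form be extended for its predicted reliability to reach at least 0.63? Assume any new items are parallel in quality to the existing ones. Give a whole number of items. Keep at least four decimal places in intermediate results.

First, r for the 27-item form: n = 27/43 = 0.6279, so r_27 = 0.6279·0.59/(1 + (0.6279 − 1)·0.59) = 0.4747
Then solve for n' with r_old = 0.4747, r_target = 0.63: n' = 0.63(1 − 0.4747)/[0.4747(1 − 0.63)] = 1.8842
Total items = 1.8842 × 27 = 50.87, rounded up to 51.

51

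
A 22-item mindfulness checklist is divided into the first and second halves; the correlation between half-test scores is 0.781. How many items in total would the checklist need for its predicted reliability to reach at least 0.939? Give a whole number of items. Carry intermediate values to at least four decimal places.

48

Corrected full-test reliability: r_full = 2 × 0.781 / (1 + 0.781) ≈ 0.8770
n = r_tgt(1 − r_full) / [r_full(1 − r_tgt)] = 0.939 × 0.1230 / (0.8770 × 0.061) ≈ 2.1589
Items = 2.1589 × 22 ≈ 47.50 → 48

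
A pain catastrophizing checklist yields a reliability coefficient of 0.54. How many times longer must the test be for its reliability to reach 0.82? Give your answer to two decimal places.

Rearranging the Spearman-Brown formula for n,
n = r_target (1 − r_old) / [ r_old (1 − r_target) ]
n = 0.82 × (1 − 0.54) / [ 0.54 × (1 − 0.82) ]
  = 0.3772 / 0.0972 = 3.8807

3.88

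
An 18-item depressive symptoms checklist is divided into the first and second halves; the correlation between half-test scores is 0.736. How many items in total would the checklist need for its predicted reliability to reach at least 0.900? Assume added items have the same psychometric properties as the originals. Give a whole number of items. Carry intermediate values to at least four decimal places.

30

r_full = 2(0.736)/(1 + 0.736) = 0.8479
Solve Spearman-Brown for n: n = 0.900(1 − 0.8479) / [0.8479(1 − 0.900)] = 1.6145
Required items = 1.6145 × 18 = 29.06, so 30 items.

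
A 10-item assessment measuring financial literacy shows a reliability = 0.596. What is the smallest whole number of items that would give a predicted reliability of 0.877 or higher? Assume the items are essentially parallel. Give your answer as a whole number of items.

n = 0.877(1 − 0.596) / [0.596(1 − 0.877)]
n = 0.354308 / 0.073308 ≈ 4.8331
Items needed = n × 10 = 4.8331 × 10 ≈ 48.33 → round up to 49

49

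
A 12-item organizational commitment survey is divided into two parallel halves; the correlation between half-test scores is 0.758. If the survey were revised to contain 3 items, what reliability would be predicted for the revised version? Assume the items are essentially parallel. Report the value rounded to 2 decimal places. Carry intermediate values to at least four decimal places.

Spearman-Brown correction (n = 2): r_full = 2·0.758/(1 + 0.758) = 0.8623
Then adjust to 3 items: n = 3/12 = 0.2500
r_new = n·r_full / (1 + (n − 1)·r_full) = 0.2156 / 0.3533 ≈ 0.6102

0.61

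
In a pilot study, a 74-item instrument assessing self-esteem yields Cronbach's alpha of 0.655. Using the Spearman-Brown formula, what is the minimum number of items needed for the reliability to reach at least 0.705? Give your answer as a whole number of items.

94

n = [0.705 × 0.345] / [0.655 × 0.295]
n = 0.243225 / 0.193225 ≈ 1.2588
Items needed = n × 74 = 1.2588 × 74 ≈ 93.15 → round up to 94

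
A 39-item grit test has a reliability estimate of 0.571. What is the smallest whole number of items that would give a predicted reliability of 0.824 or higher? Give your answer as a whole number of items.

n = 0.824(1 − 0.571) / [0.571(1 − 0.824)]
  = 0.353496 / 0.100496 = 3.5175
3.5175 × 39 = 137.18 → 138 items

138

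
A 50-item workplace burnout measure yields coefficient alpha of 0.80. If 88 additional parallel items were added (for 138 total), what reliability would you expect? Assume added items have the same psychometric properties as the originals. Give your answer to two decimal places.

0.92

n = 138/50 = 2.76
Spearman-Brown: r_new = n·r / (1 + (n − 1)·r)
r_new = (2.76 × 0.80) / (1 + (2.76 − 1) × 0.80)
r_new = 2.2080 / 2.4080 ≈ 0.9169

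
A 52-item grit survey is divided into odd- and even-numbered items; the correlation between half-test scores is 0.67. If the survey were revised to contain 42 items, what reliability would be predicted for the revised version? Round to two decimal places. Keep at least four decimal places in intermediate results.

Full-test reliability from the split-half r: r_full = 2(0.67)/(1 + 0.67) = 0.8024
Length factor from 52 to 42 items: n = 42/52 = 0.8077
r_new = n·r_full / (1 + (n − 1)·r_full) = 0.6481 / 0.8457 ≈ 0.7663

0.77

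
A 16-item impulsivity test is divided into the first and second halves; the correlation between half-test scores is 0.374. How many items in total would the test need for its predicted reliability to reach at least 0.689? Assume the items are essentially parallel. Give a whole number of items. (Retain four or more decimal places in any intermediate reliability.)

r_full = 2(0.374)/(1 + 0.374) = 0.5444
n = r_tgt(1 − r_full) / [r_full(1 − r_tgt)] = 0.689 × 0.4556 / (0.5444 × 0.311) ≈ 1.8541
Items = 1.8541 × 16 ≈ 29.67 → 30

30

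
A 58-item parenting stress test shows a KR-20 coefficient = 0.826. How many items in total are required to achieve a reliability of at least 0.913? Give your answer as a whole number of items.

129

n = 0.913 × (1 − 0.826) / [ 0.826 × (1 − 0.913) ]
n = 0.158862 / 0.071862 ≈ 2.2107
So the test needs 2.2107 × 58 ≈ 128.22 items; rounding up, 129.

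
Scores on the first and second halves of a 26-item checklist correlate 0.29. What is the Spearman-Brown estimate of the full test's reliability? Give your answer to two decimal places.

0.45

Apply the Spearman-Brown correction with n = 2:
r_full = 2r_hh / (1 + r_hh) = 2 × 0.29 / (1 + 0.29)
r_full = 0.5800 / 1.2900 ≈ 0.4496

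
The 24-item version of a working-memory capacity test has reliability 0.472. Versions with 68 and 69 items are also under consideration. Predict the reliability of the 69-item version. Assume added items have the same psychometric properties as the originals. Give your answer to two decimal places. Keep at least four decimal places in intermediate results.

The 68-item form is not needed; work directly from the 24-item form with n = 69/24 = 2.8750.
r_{69} = n·r / (1 + (n − 1)·r) = 1.3570 / 1.8850 ≈ 0.7199

0.72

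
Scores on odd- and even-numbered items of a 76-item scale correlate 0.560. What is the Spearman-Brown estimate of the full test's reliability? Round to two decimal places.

Each half is half the length of the full test, so the full test is n = 2 times a half.
r_full = 2(0.560) / (1 + 0.560)
       = 1.1200 / 1.5600 = 0.7179

0.72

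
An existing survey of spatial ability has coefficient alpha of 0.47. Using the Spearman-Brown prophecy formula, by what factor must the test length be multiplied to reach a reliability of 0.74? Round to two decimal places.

Spearman-Brown solved for the length factor n:
n = r*(1 − r) / [ r (1 − r*) ]
n = [0.74 × 0.53] / [0.47 × 0.26]
  = 0.3922 / 0.1222 = 3.2095

3.21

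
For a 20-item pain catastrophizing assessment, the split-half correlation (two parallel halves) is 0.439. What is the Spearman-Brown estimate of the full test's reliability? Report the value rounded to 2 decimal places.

0.61

r_full = 2(0.439) / (1 + 0.439)
r_full = 0.8780 / 1.4390 ≈ 0.6101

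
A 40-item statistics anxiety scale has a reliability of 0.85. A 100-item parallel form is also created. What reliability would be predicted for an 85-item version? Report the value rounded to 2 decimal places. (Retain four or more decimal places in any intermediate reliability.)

0.92

Only the ratio of lengths matters: n = 85/40 = 2.1250
r_{85} = n·r / (1 + (n − 1)·r) = 1.8062 / 1.9562 ≈ 0.9233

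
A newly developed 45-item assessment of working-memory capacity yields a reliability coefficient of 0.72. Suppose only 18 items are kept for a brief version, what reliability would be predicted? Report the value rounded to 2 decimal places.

The new length is 18/45 = 0.4 times the old.
r_new = 0.4·0.72 / [1 + (0.4 − 1)·0.72]
     = 0.2880 / 0.5680 = 0.5070

0.51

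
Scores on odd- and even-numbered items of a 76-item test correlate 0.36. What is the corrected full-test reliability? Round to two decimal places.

0.53

r_full = 2r_hh / (1 + r_hh) = 2 × 0.36 / (1 + 0.36)
r_full = 0.7200 / 1.3600 ≈ 0.5294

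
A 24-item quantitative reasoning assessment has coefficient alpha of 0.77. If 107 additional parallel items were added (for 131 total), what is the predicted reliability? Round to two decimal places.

0.95

n = 131/24 = 5.4583
Apply the Spearman-Brown prophecy formula, r' = nr / [1 + (n − 1)r]:
r_new = (5.4583 × 0.77) / (1 + (5.4583 − 1) × 0.77)
r_new = 4.2029 / 4.4329 ≈ 0.9481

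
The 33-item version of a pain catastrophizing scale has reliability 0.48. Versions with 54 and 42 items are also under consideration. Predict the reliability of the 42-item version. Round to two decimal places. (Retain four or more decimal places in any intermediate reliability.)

0.54

Only the ratio of lengths matters: n = 42/33 = 1.2727
r_{42} = n·r / (1 + (n − 1)·r) = 0.6109 / 1.1309 ≈ 0.5402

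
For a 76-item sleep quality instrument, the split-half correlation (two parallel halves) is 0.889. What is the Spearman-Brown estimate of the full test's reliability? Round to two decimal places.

0.94

Each half is half the length of the full test, so the full test is n = 2 times a half.
r_full = 2r_hh / (1 + r_hh) = 2 × 0.889 / (1 + 0.889)
       = 1.7780 / 1.8890 = 0.9412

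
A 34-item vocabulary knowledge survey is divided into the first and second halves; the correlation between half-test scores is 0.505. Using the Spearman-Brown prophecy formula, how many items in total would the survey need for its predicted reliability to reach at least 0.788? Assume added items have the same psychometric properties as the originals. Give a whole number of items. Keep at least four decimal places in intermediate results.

r_full = 2(0.505)/(1 + 0.505) = 0.6711
n = r_tgt(1 − r_full) / [r_full(1 − r_tgt)] = 0.788 × 0.3289 / (0.6711 × 0.212) ≈ 1.8217
Items = 1.8217 × 34 ≈ 61.94 → 62

62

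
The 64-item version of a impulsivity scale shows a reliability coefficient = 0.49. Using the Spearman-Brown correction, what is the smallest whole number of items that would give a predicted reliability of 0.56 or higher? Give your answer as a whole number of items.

Spearman-Brown solved for the length factor n:
n = r*(1 − r) / [ r (1 − r*) ]
n = 0.56(1 − 0.49) / [0.49(1 − 0.56)]
n = 0.2856 / 0.2156 ≈ 1.3247
1.3247 × 64 = 84.78 → 85 items

85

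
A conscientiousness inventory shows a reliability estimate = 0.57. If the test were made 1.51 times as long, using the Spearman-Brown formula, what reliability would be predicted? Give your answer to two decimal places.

r_new = 1.51·0.57 / [1 + (1.51 − 1)·0.57]
     = 0.8607 / 1.2907 = 0.6668

0.67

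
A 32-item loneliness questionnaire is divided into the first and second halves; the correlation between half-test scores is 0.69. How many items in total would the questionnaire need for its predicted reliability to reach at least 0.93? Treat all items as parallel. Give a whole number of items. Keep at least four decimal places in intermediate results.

96

Corrected full-test reliability: r_full = 2 × 0.69 / (1 + 0.69) ≈ 0.8166
Solve Spearman-Brown for n: n = 0.93(1 − 0.8166) / [0.8166(1 − 0.93)] = 2.9838
Items = 2.9838 × 32 ≈ 95.48 → 96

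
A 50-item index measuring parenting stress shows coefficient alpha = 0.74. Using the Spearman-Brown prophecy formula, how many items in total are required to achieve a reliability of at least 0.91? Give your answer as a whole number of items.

178

Invert Spearman-Brown to solve for n:
n = r*(1 − r) / [ r (1 − r*) ]
n = 0.91 × (1 − 0.74) / [ 0.74 × (1 − 0.91) ]
n = 0.2366 / 0.0666 ≈ 3.5526
Items needed = n × 50 = 3.5526 × 50 ≈ 177.63 → round up to 178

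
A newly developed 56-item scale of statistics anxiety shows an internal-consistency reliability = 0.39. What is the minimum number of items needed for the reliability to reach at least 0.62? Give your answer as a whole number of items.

143

Invert Spearman-Brown to solve for n:
n = r_target (1 − r_old) / [ r_old (1 − r_target) ]
n = 0.62(1 − 0.39) / [0.39(1 − 0.62)]
n = 0.3782 / 0.1482 ≈ 2.5520
Items needed = n × 56 = 2.5520 × 56 ≈ 142.91 → round up to 143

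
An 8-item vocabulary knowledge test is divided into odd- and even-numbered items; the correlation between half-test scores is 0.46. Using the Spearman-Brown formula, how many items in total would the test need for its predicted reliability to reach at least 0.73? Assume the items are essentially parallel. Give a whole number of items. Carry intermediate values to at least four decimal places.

13

r_full = 2(0.46)/(1 + 0.46) = 0.6301
Solve Spearman-Brown for n: n = 0.73(1 − 0.6301) / [0.6301(1 − 0.73)] = 1.5872
Required items = 1.5872 × 8 = 12.70, so 13 items.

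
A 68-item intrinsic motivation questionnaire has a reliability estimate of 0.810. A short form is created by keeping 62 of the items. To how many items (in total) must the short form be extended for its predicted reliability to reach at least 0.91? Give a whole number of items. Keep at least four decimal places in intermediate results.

Short-form reliability: n = 62/68 = 0.9118; r_62 = n·r/(1+(n−1)r) ≈ 0.7954
Then solve for n' with r_old = 0.7954, r_target = 0.91: n' = 0.91(1 − 0.7954)/[0.7954(1 − 0.91)] = 2.6009
Items = 2.6009 × 62 ≈ 161.26 → 162

162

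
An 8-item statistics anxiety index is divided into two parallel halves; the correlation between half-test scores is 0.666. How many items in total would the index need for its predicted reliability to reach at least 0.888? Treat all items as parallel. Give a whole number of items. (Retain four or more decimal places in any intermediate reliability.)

16

r_full = 2(0.666)/(1 + 0.666) = 0.7995
Solve Spearman-Brown for n: n = 0.888(1 − 0.7995) / [0.7995(1 − 0.888)] = 1.9883
Required items = 1.9883 × 8 = 15.91, so 16 items.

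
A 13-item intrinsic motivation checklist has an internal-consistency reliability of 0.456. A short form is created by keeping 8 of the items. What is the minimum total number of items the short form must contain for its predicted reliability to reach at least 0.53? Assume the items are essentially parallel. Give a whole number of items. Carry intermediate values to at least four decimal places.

Short-form reliability: n = 8/13 = 0.6154; r_8 = n·r/(1+(n−1)r) ≈ 0.3403
Then solve for n' with r_old = 0.3403, r_target = 0.53: n' = 0.53(1 − 0.3403)/[0.3403(1 − 0.53)] = 2.1861
Total items = 2.1861 × 8 = 17.49, rounded up to 18.

18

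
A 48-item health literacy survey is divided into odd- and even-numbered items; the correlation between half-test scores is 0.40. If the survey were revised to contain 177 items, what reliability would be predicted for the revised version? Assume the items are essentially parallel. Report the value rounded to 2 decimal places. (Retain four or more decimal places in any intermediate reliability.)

0.83

First correct the split-half correlation to full-test reliability: r_full = 2 × 0.40 / (1 + 0.40) ≈ 0.5714
Length factor from 48 to 177 items: n = 177/48 = 3.6875
r_new = n·r_full / (1 + (n − 1)·r_full) = 2.1070 / 2.5356 ≈ 0.8310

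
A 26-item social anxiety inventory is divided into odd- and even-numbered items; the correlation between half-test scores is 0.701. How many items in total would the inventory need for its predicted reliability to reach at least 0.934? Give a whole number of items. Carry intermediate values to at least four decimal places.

79

Corrected full-test reliability: r_full = 2 × 0.701 / (1 + 0.701) ≈ 0.8242
Solve Spearman-Brown for n: n = 0.934(1 − 0.8242) / [0.8242(1 − 0.934)] = 3.0185
Required items = 3.0185 × 26 = 78.48, so 79 items.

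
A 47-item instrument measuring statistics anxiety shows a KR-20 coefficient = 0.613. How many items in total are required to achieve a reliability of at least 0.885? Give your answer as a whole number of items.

229

Invert Spearman-Brown to solve for n:
n = r_target (1 − r_old) / [ r_old (1 − r_target) ]
n = [0.885 × 0.387] / [0.613 × 0.115]
n = 0.342495 / 0.070495 ≈ 4.8584
4.8584 × 47 = 228.34 → 229 items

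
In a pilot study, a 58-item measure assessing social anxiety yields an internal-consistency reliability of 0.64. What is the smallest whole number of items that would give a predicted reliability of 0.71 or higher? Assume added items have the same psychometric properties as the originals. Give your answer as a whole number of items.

n = 0.71 × (1 − 0.64) / [ 0.64 × (1 − 0.71) ]
n = 0.2556 / 0.1856 ≈ 1.3772
Items needed = n × 58 = 1.3772 × 58 ≈ 79.88 → round up to 80

80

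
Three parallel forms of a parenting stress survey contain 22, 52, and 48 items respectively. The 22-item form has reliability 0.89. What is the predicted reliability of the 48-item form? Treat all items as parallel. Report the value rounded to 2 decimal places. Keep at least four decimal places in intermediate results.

0.95

The 52-item form is not needed; work directly from the 22-item form with n = 48/22 = 2.1818.
r_{48} = n·r / (1 + (n − 1)·r) = 1.9418 / 2.0518 ≈ 0.9464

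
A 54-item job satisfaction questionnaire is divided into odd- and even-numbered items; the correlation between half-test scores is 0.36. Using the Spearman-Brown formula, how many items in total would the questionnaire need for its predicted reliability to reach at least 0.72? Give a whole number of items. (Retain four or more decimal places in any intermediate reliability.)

r_full = 2(0.36)/(1 + 0.36) = 0.5294
n = r_tgt(1 − r_full) / [r_full(1 − r_tgt)] = 0.72 × 0.4706 / (0.5294 × 0.28) ≈ 2.2858
Required items = 2.2858 × 54 = 123.43, so 124 items.

124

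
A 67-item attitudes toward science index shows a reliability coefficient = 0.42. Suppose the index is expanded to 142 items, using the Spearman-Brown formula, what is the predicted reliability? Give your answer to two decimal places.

Length ratio n = 142/67 = 2.1194
Spearman-Brown: r_new = n·r / (1 + (n − 1)·r)
r_new = (2.1194 × 0.42) / (1 + (2.1194 − 1) × 0.42)
     = 0.8901 / 1.4701 = 0.6055

0.61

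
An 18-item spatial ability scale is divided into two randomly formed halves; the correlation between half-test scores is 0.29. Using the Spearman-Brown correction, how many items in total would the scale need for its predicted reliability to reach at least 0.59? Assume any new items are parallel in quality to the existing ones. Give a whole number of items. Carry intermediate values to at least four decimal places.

32

r_full = 2(0.29)/(1 + 0.29) = 0.4496
Solve Spearman-Brown for n: n = 0.59(1 − 0.4496) / [0.4496(1 − 0.59)] = 1.7617
Required items = 1.7617 × 18 = 31.71, so 32 items.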